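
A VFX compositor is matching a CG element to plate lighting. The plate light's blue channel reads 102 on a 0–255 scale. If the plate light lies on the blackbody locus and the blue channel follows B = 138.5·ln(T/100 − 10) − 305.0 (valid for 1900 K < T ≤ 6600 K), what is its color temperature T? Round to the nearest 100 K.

2900 K

ln(t − 10) = (102 + 305.0) / 138.5 = 2.9386.
t − 10 = e^2.9386 = 18.890, so t = 28.890.
T = 100·t = 2889 K → 2900 K to the nearest 100 K.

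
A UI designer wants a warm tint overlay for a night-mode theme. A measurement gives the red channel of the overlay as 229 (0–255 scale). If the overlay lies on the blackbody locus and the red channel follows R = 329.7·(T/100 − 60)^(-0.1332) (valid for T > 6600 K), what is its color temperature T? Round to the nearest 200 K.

(t − 60)^(-0.1332) = 229/329.7 = 0.69457.
t − 60 = 0.69457^(1/-0.1332) = 0.69457^(-7.508) = 15.428, so t = 75.428.
T = 100·t = 7543 K → 7600 K to the nearest 200 K.

7600 K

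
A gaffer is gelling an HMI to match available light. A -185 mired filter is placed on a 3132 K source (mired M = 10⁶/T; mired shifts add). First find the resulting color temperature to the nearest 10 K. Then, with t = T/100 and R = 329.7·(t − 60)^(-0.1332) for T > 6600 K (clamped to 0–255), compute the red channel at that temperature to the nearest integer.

M_in = 10⁶/3132 = 319.28; M_out = 319.28 + (-185) = 134.28.
T_out = 10⁶/134.28 = 7446.9 K → 7450 K; t = 74.5.
R = 329.7·(74.5 − 60)^(-0.1332) = 329.7·14.5^(-0.1332) = 329.7·0.70033 = 230.900.
Rounded: 231.

231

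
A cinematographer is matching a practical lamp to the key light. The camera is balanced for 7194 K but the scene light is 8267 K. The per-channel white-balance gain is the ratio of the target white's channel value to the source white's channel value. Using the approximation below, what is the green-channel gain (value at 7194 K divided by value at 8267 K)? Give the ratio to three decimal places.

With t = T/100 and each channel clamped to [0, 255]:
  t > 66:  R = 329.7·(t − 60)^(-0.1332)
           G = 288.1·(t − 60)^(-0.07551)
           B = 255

1.050

At 8267 K (t = 82.67):
  G = 288.1·(82.67 − 60)^(-0.07551) = 288.1·22.67^(-0.07551) = 288.1·0.79004 = 227.611.
At 7194 K (t = 71.94):
  G = 288.1·(71.94 − 60)^(-0.07551) = 288.1·11.94^(-0.07551) = 288.1·0.82923 = 238.901.
Gain = 238.901 / 227.611 = 1.0496 → 1.050.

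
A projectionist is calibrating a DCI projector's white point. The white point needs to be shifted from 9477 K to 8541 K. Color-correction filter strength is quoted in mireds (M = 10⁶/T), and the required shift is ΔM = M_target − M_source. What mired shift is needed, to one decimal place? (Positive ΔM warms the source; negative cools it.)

+11.6 mireds

M_source = 10⁶/9477 = 105.519; M_target = 10⁶/8541 = 117.082.
ΔM = 117.082 − 105.519 = 11.564 → +11.6 mireds, a warming shift.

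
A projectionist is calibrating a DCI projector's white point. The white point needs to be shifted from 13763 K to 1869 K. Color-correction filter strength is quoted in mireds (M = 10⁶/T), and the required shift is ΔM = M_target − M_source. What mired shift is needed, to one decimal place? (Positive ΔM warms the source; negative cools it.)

M_source = 10⁶/13763 = 72.659; M_target = 10⁶/1869 = 535.045.
ΔM = 535.045 − 72.659 = 462.387 → +462.4 mireds, a warming shift.

+462.4 mireds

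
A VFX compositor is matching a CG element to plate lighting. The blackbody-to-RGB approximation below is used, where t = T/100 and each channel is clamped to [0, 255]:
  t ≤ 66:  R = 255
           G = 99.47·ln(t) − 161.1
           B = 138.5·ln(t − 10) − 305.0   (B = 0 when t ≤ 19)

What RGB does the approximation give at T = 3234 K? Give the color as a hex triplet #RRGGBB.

t = 3234/100 = 32.34; the t ≤ 66 branch applies.
R = 255 by definition for t ≤ 66.
G = 99.47·ln 32.34 − 161.1 = 99.47·3.4763 − 161.1 = 184.688.
B = 138.5·ln(32.34 − 10) − 305.0 = 138.5·ln 22.34 − 305.0 = 138.5·3.1064 − 305.0 = 125.233.
Rounded: (255, 185, 125).
In hex: #FFB97D.

#FFB97D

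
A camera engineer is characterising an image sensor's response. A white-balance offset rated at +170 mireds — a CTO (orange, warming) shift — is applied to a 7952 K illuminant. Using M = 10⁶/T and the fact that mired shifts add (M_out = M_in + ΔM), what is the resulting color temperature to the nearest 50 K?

M_in = 10⁶/7952 = 125.75 mireds.
M_out = 125.75 + (+170) = 295.75 mireds.
T_out = 10⁶/295.75 = 3381.2 K → 3400 K.

3400 K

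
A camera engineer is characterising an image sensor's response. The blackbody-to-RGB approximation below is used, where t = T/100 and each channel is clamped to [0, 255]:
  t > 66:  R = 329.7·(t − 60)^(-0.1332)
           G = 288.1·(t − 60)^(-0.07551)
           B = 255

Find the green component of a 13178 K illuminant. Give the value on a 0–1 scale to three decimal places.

0.818

t = 13178/100 = 131.78; the t > 66 branch applies.
G = 288.1·(131.78 − 60)^(-0.07551) = 288.1·71.78^(-0.07551) = 288.1·0.72419 = 208.639.
On a 0–1 scale: 208.639/255 = 0.8182 → 0.818.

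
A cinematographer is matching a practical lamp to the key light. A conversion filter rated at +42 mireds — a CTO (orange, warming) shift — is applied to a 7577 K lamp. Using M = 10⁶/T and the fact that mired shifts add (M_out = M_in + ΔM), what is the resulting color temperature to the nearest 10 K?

M_in = 10⁶/7577 = 131.98 mireds.
M_out = 131.98 + (+42) = 173.98 mireds.
T_out = 10⁶/173.98 = 5747.8 K → 5750 K.

5750 K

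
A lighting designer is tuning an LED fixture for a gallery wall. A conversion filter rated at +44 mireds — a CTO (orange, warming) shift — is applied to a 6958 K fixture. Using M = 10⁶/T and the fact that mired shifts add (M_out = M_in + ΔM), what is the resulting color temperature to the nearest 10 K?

M_in = 10⁶/6958 = 143.72 mireds.
M_out = 143.72 + (+44) = 187.72 mireds.
T_out = 10⁶/187.72 = 5327.1 K → 5330 K.

5330 K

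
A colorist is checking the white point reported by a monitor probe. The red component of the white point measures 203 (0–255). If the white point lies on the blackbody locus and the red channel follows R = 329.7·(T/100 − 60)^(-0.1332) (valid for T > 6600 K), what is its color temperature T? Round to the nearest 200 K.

9800 K

(t − 60)^(-0.1332) = 203/329.7 = 0.61571.
t − 60 = 0.61571^(1/-0.1332) = 0.61571^(-7.508) = 38.129, so t = 98.129.
T = 100·t = 9813 K → 9800 K to the nearest 200 K.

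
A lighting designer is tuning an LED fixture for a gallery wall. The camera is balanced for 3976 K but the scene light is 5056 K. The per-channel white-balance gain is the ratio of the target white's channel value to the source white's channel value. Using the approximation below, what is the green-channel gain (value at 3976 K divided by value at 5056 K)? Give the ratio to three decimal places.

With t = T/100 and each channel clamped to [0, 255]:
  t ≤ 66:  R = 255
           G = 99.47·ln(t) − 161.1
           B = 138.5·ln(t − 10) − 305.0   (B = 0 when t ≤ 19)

0.896

At 5056 K (t = 50.56):
  G = 99.47·ln 50.56 − 161.1 = 99.47·3.9232 − 161.1 = 229.137.
At 3976 K (t = 39.76):
  G = 99.47·ln 39.76 − 161.1 = 99.47·3.6829 − 161.1 = 205.234.
Gain = 205.234 / 229.137 = 0.8957 → 0.896.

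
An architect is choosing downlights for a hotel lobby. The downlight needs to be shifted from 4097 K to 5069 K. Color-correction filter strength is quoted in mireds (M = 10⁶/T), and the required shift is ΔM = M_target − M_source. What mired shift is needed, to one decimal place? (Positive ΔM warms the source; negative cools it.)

M_source = 10⁶/4097 = 244.081; M_target = 10⁶/5069 = 197.278.
ΔM = 197.278 − 244.081 = -46.803 → -46.8 mireds, a cooling shift.

-46.8 mireds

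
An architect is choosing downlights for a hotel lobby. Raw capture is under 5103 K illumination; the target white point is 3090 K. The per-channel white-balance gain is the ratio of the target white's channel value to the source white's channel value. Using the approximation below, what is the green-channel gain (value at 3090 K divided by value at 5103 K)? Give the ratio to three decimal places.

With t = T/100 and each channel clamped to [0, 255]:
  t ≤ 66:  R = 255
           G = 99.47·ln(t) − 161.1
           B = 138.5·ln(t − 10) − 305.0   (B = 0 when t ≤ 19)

At 5103 K (t = 51.03):
  G = 99.47·ln 51.03 − 161.1 = 99.47·3.9324 − 161.1 = 230.057.
At 3090 K (t = 30.9):
  G = 99.47·ln 30.9 − 161.1 = 99.47·3.4308 − 161.1 = 180.157.
Gain = 180.157 / 230.057 = 0.7831 → 0.783.

0.783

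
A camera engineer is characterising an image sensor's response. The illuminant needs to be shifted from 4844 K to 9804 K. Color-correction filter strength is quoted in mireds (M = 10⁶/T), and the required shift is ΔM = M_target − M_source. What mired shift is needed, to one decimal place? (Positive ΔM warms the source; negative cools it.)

-104.4 mireds

M_source = 10⁶/4844 = 206.441; M_target = 10⁶/9804 = 101.999.
ΔM = 101.999 − 206.441 = -104.442 → -104.4 mireds, a cooling shift.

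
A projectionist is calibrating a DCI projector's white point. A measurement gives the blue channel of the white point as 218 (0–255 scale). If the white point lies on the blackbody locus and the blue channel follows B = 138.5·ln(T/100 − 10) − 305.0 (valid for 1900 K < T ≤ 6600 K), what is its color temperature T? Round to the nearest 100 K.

ln(t − 10) = (218 + 305.0) / 138.5 = 3.7762.
t − 10 = e^3.7762 = 43.649, so t = 53.649.
T = 100·t = 5365 K → 5400 K to the nearest 100 K.

5400 K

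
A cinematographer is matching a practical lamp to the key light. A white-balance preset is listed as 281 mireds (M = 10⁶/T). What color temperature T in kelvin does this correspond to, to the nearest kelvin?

T = 10⁶ / 281 = 3558.72 K → 3559 K.

3559 K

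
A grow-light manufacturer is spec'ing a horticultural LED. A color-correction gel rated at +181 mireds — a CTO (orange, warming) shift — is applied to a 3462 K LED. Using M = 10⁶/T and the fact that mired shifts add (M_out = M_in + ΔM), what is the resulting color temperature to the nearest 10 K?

2130 K

M_in = 10⁶/3462 = 288.85 mireds.
M_out = 288.85 + (+181) = 469.85 mireds.
T_out = 10⁶/469.85 = 2128.3 K → 2130 K.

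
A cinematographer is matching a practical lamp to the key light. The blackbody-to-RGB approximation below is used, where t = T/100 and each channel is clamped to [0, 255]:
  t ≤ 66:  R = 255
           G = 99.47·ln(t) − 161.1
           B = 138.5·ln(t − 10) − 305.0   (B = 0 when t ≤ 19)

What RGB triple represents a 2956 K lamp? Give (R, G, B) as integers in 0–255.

(255, 176, 107)

t = 2956/100 = 29.56; the t ≤ 66 branch applies.
R = 255 by definition for t ≤ 66.
G = 99.47·ln 29.56 − 161.1 = 99.47·3.3864 − 161.1 = 175.747.
B = 138.5·ln(29.56 − 10) − 305.0 = 138.5·ln 19.56 − 305.0 = 138.5·2.9735 − 305.0 = 106.828.
Rounded: (255, 176, 107).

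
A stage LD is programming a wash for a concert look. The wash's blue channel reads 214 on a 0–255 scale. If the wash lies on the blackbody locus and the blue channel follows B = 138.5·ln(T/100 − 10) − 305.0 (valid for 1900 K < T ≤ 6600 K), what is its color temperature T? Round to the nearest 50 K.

5250 K

ln(t − 10) = (214 + 305.0) / 138.5 = 3.7473.
t − 10 = e^3.7473 = 42.406, so t = 52.406.
T = 100·t = 5241 K → 5250 K to the nearest 50 K.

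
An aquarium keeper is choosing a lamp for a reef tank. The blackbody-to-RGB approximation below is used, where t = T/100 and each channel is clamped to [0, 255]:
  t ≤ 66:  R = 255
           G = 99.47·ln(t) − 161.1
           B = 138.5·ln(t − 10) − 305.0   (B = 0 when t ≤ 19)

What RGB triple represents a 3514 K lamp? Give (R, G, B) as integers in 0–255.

(255, 193, 142)

t = 3514/100 = 35.14; the t ≤ 66 branch applies.
R = 255 by definition for t ≤ 66.
G = 99.47·ln 35.14 − 161.1 = 99.47·3.5593 − 161.1 = 192.948.
B = 138.5·ln(35.14 − 10) − 305.0 = 138.5·ln 25.14 − 305.0 = 138.5·3.2245 − 305.0 = 141.588.
Rounded: (255, 193, 142).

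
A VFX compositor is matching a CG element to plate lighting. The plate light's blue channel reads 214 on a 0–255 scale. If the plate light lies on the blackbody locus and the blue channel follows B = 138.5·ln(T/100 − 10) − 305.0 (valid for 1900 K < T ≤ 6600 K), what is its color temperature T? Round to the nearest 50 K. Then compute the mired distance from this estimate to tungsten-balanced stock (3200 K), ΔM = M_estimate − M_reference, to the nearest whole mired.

ln(t − 10) = (214 + 305.0) / 138.5 = 3.7473.
t − 10 = e^3.7473 = 42.406, so t = 52.406.
T = 100·t = 5241 K → 5250 K to the nearest 50 K.
M_estimate = 10⁶/5250 = 190.48; M_reference = 10⁶/3200 = 312.50.
ΔM = 190.48 − 312.50 = -122.02 → -122 mireds.

-122 mireds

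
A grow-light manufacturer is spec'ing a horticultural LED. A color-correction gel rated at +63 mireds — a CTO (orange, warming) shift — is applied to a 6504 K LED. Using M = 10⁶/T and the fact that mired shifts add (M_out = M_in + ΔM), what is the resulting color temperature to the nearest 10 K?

4610 K

M_in = 10⁶/6504 = 153.75 mireds.
M_out = 153.75 + (+63) = 216.75 mireds.
T_out = 10⁶/216.75 = 4613.6 K → 4610 K.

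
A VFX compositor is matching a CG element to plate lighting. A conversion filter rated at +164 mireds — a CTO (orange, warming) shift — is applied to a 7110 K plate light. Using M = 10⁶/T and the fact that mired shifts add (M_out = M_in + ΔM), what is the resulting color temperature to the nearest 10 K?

3280 K

M_in = 10⁶/7110 = 140.65 mireds.
M_out = 140.65 + (+164) = 304.65 mireds.
T_out = 10⁶/304.65 = 3282.5 K → 3280 K.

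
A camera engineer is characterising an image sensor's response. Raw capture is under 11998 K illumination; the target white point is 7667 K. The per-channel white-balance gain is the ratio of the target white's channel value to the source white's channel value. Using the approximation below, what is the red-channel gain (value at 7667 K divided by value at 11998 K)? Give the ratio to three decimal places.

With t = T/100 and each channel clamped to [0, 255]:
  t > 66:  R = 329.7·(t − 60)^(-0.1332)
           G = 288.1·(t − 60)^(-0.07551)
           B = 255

1.186

At 11998 K (t = 119.98):
  R = 329.7·(119.98 − 60)^(-0.1332) = 329.7·59.98^(-0.1332) = 329.7·0.57965 = 191.112.
At 7667 K (t = 76.67):
  R = 329.7·(76.67 − 60)^(-0.1332) = 329.7·16.67^(-0.1332) = 329.7·0.68745 = 226.651.
Gain = 226.651 / 191.112 = 1.1860 → 1.186.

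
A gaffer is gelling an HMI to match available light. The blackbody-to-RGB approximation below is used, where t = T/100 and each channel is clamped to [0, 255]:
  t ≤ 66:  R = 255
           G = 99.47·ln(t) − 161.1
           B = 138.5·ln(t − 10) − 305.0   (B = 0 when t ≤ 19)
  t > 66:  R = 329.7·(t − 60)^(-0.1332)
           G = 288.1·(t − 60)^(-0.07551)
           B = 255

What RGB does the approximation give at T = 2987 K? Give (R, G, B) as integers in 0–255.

t = 2987/100 = 29.87; the t ≤ 66 branch applies.
R = 255 by definition for t ≤ 66.
G = 99.47·ln 29.87 − 161.1 = 99.47·3.3969 − 161.1 = 176.785.
B = 138.5·ln(29.87 − 10) − 305.0 = 138.5·ln 19.87 − 305.0 = 138.5·2.9892 − 305.0 = 109.006.
Rounded: (255, 177, 109).

(255, 177, 109)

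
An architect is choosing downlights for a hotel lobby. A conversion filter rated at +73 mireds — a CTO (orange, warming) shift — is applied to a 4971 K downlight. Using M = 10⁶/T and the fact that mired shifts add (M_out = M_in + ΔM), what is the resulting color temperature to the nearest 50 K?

3650 K

M_in = 10⁶/4971 = 201.17 mireds.
M_out = 201.17 + (+73) = 274.17 mireds.
T_out = 10⁶/274.17 = 3647.4 K → 3650 K.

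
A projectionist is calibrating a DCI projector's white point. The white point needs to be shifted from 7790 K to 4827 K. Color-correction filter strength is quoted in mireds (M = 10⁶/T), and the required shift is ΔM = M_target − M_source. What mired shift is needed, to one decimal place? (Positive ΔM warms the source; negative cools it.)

M_source = 10⁶/7790 = 128.370; M_target = 10⁶/4827 = 207.168.
ΔM = 207.168 − 128.370 = 78.798 → +78.8 mireds, a warming shift.

+78.8 mireds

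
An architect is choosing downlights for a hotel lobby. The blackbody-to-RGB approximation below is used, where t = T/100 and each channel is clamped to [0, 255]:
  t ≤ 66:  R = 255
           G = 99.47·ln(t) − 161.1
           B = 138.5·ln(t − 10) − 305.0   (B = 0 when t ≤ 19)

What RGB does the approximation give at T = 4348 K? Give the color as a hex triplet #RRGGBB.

t = 4348/100 = 43.48; the t ≤ 66 branch applies.
R = 255 by definition for t ≤ 66.
G = 99.47·ln 43.48 − 161.1 = 99.47·3.7723 − 161.1 = 214.131.
B = 138.5·ln(43.48 − 10) − 305.0 = 138.5·ln 33.48 − 305.0 = 138.5·3.5109 − 305.0 = 181.266.
Rounded: (255, 214, 181).
In hex: #FFD6B5.

#FFD6B5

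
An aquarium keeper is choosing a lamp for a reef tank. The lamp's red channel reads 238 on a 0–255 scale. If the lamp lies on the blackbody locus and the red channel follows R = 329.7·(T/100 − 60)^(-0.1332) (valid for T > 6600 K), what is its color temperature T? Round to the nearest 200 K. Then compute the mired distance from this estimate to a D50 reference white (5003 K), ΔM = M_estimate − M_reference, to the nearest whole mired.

-61 mireds

(t − 60)^(-0.1332) = 238/329.7 = 0.72187.
t − 60 = 0.72187^(1/-0.1332) = 0.72187^(-7.508) = 11.551, so t = 71.551.
T = 100·t = 7155 K → 7200 K to the nearest 200 K.
M_estimate = 10⁶/7200 = 138.89; M_reference = 10⁶/5003 = 199.88.
ΔM = 138.89 − 199.88 = -60.99 → -61 mireds.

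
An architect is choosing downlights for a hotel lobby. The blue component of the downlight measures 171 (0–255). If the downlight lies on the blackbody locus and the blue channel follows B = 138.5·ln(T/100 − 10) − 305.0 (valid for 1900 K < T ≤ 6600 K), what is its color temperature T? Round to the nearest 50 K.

4100 K

ln(t − 10) = (171 + 305.0) / 138.5 = 3.4368.
t − 10 = e^3.4368 = 31.088, so t = 41.088.
T = 100·t = 4109 K → 4100 K to the nearest 50 K.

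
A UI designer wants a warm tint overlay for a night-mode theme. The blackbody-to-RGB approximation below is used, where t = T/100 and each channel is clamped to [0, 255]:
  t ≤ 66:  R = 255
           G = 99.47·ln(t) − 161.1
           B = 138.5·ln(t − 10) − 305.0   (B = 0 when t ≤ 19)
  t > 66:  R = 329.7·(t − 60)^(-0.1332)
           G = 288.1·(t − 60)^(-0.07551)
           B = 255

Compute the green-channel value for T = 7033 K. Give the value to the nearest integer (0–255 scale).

242

t = 7033/100 = 70.33; the t > 66 branch applies.
G = 288.1·(70.33 − 60)^(-0.07551) = 288.1·10.33^(-0.07551) = 288.1·0.83835 = 241.529.
Rounded: 242.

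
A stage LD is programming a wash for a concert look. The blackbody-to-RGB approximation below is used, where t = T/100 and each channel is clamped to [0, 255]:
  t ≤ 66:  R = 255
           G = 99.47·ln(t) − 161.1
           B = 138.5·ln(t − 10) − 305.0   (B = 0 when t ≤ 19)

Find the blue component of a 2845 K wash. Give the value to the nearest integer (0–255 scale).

99

t = 2845/100 = 28.45; the t ≤ 66 branch applies.
B = 138.5·ln(28.45 − 10) − 305.0 = 138.5·ln 18.45 − 305.0 = 138.5·2.9151 − 305.0 = 98.736.
Rounded: 99.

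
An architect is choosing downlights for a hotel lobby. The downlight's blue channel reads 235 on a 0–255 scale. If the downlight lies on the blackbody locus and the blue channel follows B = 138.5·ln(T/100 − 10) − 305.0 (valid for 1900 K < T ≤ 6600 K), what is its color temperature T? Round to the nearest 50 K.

5950 K

ln(t − 10) = (235 + 305.0) / 138.5 = 3.8989.
t − 10 = e^3.8989 = 49.349, so t = 59.349.
T = 100·t = 5935 K → 5950 K to the nearest 50 K.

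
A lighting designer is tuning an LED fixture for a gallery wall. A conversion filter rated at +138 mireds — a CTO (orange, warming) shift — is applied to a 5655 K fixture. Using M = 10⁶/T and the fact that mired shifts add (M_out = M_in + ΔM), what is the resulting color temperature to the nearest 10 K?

3180 K

M_in = 10⁶/5655 = 176.83 mireds.
M_out = 176.83 + (+138) = 314.83 mireds.
T_out = 10⁶/314.83 = 3176.3 K → 3180 K.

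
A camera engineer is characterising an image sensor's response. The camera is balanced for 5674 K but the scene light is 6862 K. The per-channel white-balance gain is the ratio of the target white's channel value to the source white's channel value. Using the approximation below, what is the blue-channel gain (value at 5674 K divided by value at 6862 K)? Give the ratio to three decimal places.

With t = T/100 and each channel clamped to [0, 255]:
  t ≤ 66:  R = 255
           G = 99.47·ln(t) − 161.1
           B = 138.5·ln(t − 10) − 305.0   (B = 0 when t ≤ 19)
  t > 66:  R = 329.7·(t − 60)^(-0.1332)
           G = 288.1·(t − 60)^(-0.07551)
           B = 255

0.892

At 6862 K (t = 68.62):
  B = 255 by definition for t > 66.
At 5674 K (t = 56.74):
  B = 138.5·ln(56.74 − 10) − 305.0 = 138.5·ln 46.74 − 305.0 = 138.5·3.8446 − 305.0 = 227.477.
Gain = 227.477 / 255.000 = 0.8921 → 0.892.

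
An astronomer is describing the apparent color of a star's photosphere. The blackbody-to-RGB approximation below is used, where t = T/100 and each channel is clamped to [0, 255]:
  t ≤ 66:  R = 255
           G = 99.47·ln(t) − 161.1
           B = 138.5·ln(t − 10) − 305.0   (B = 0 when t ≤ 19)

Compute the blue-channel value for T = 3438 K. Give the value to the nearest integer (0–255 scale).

137

t = 3438/100 = 34.38; the t ≤ 66 branch applies.
B = 138.5·ln(34.38 − 10) − 305.0 = 138.5·ln 24.38 − 305.0 = 138.5·3.1938 − 305.0 = 137.336.
Rounded: 137.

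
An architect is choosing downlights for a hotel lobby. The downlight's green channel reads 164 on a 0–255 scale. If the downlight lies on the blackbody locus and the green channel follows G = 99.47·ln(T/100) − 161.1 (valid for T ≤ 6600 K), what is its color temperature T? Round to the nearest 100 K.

2600 K

ln t = (164 + 161.1) / 99.47 = 3.2683.
t = e^3.2683 = 26.267.
T = 100·t = 2627 K → 2600 K to the nearest 100 K.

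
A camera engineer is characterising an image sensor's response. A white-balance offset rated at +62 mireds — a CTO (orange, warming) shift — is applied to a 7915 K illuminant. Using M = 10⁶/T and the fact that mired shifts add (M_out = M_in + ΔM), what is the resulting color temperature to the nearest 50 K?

5300 K

M_in = 10⁶/7915 = 126.34 mireds.
M_out = 126.34 + (+62) = 188.34 mireds.
T_out = 10⁶/188.34 = 5309.5 K → 5300 K.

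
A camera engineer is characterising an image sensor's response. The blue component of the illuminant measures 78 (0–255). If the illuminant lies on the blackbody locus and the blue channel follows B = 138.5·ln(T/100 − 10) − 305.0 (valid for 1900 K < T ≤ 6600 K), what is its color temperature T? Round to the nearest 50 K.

ln(t − 10) = (78 + 305.0) / 138.5 = 2.7653.
t − 10 = e^2.7653 = 15.884, so t = 25.884.
T = 100·t = 2588 K → 2600 K to the nearest 50 K.

2600 K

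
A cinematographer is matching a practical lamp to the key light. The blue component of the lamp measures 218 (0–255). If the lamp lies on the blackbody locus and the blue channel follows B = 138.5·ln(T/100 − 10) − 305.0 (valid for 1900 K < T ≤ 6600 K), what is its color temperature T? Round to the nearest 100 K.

ln(t − 10) = (218 + 305.0) / 138.5 = 3.7762.
t − 10 = e^3.7762 = 43.649, so t = 53.649.
T = 100·t = 5365 K → 5400 K to the nearest 100 K.

5400 K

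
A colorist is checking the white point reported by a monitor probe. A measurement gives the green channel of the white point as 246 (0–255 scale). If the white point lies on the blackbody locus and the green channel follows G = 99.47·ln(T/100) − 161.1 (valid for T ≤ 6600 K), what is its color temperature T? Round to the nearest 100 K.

ln t = (246 + 161.1) / 99.47 = 4.0927.
t = e^4.0927 = 59.901.
T = 100·t = 5990 K → 6000 K to the nearest 100 K.

6000 K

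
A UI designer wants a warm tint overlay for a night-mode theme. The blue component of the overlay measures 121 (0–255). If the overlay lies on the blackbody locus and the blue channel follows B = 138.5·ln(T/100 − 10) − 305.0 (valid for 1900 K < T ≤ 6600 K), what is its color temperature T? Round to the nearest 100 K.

ln(t − 10) = (121 + 305.0) / 138.5 = 3.0758.
t − 10 = e^3.0758 = 21.667, so t = 31.667.
T = 100·t = 3167 K → 3200 K to the nearest 100 K.

3200 K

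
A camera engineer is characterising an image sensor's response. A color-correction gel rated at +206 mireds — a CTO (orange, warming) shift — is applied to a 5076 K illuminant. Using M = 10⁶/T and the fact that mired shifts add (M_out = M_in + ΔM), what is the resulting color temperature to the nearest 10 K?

2480 K

M_in = 10⁶/5076 = 197.01 mireds.
M_out = 197.01 + (+206) = 403.01 mireds.
T_out = 10⁶/403.01 = 2481.4 K → 2480 K.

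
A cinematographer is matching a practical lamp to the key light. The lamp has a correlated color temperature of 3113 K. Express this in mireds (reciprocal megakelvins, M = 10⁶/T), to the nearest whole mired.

321 mireds

M = 10⁶ / 3113 = 321.234 → 321 mireds.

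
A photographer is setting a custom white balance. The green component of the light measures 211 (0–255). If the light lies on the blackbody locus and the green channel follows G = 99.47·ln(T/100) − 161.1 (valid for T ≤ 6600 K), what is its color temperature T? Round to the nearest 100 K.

ln t = (211 + 161.1) / 99.47 = 3.7408.
t = e^3.7408 = 42.133.
T = 100·t = 4213 K → 4200 K to the nearest 100 K.

4200 K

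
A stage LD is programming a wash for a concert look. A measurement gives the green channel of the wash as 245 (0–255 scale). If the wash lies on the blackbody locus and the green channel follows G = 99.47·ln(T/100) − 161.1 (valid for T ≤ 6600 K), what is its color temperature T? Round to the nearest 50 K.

ln t = (245 + 161.1) / 99.47 = 4.0826.
t = e^4.0826 = 59.302.
T = 100·t = 5930 K → 5950 K to the nearest 50 K.

5950 K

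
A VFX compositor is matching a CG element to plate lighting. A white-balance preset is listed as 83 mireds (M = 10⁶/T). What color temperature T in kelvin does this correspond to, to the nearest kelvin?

12048 K

T = 10⁶ / 83 = 12048.19 K → 12048 K.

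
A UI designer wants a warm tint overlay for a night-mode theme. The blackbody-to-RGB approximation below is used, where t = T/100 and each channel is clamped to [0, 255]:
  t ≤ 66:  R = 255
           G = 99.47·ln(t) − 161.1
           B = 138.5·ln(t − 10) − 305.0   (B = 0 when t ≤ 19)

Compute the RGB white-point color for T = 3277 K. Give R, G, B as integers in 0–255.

R=255, G=186, B=128

t = 3277/100 = 32.77; the t ≤ 66 branch applies.
R = 255 by definition for t ≤ 66.
G = 99.47·ln 32.77 − 161.1 = 99.47·3.4895 − 161.1 = 186.002.
B = 138.5·ln(32.77 − 10) − 305.0 = 138.5·ln 22.77 − 305.0 = 138.5·3.1254 − 305.0 = 127.874.
Rounded: (255, 186, 128).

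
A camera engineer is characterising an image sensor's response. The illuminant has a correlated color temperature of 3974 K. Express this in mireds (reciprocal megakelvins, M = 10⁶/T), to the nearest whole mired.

252 mireds

M = 10⁶ / 3974 = 251.636 → 252 mireds.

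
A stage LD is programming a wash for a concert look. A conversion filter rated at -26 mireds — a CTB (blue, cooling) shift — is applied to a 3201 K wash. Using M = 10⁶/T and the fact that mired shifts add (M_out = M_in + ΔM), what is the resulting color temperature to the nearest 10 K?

M_in = 10⁶/3201 = 312.40 mireds.
M_out = 312.40 + (-26) = 286.40 mireds.
T_out = 10⁶/286.40 = 3491.6 K → 3490 K.

3490 K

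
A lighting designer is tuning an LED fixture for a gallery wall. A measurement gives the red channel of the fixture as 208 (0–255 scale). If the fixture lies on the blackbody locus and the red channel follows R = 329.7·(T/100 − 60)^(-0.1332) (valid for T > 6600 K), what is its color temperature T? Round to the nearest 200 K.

(t − 60)^(-0.1332) = 208/329.7 = 0.63088.
t − 60 = 0.63088^(1/-0.1332) = 0.63088^(-7.508) = 31.763, so t = 91.763.
T = 100·t = 9176 K → 9200 K to the nearest 200 K.

9200 K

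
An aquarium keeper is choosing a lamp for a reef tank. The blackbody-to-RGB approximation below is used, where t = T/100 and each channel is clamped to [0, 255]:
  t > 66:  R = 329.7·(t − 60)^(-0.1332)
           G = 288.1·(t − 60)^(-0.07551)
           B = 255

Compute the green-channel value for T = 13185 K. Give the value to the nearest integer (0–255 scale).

209

t = 13185/100 = 131.85; the t > 66 branch applies.
G = 288.1·(131.85 − 60)^(-0.07551) = 288.1·71.85^(-0.07551) = 288.1·0.72414 = 208.624.
Rounded: 209.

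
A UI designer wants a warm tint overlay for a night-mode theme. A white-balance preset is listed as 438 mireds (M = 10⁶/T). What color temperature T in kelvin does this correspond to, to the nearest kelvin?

T = 10⁶ / 438 = 2283.11 K → 2283 K.

2283 K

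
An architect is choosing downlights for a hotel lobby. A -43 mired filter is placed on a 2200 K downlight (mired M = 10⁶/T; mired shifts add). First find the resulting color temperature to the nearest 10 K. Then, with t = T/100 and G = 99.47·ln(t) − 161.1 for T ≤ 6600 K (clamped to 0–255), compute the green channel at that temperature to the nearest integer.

M_in = 10⁶/2200 = 454.55; M_out = 454.55 + (-43) = 411.55.
T_out = 10⁶/411.55 = 2429.9 K → 2430 K; t = 24.3.
G = 99.47·ln 24.3 − 161.1 = 99.47·3.1905 − 161.1 = 156.257.
Rounded: 156.

156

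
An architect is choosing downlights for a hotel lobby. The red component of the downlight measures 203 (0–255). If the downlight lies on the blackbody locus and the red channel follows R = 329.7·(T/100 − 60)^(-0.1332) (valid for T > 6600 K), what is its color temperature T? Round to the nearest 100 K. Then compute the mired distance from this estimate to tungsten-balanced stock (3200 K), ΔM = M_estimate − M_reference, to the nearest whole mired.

(t − 60)^(-0.1332) = 203/329.7 = 0.61571.
t − 60 = 0.61571^(1/-0.1332) = 0.61571^(-7.508) = 38.129, so t = 98.129.
T = 100·t = 9813 K → 9800 K to the nearest 100 K.
M_estimate = 10⁶/9800 = 102.04; M_reference = 10⁶/3200 = 312.50.
ΔM = 102.04 − 312.50 = -210.46 → -210 mireds.

-210 mireds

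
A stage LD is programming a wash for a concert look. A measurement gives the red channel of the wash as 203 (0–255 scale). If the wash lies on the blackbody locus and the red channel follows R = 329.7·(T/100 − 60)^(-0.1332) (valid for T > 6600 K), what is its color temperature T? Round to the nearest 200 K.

(t − 60)^(-0.1332) = 203/329.7 = 0.61571.
t − 60 = 0.61571^(1/-0.1332) = 0.61571^(-7.508) = 38.129, so t = 98.129.
T = 100·t = 9813 K → 9800 K to the nearest 200 K.

9800 K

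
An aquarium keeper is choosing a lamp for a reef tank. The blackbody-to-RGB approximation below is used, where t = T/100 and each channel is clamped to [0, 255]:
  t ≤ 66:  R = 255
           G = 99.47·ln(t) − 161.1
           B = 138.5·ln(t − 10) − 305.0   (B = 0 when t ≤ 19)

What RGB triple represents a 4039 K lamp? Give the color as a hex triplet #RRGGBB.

#FFCFA8

t = 4039/100 = 40.39; the t ≤ 66 branch applies.
R = 255 by definition for t ≤ 66.
G = 99.47·ln 40.39 − 161.1 = 99.47·3.6986 − 161.1 = 206.798.
B = 138.5·ln(40.39 − 10) − 305.0 = 138.5·ln 30.39 − 305.0 = 138.5·3.4141 − 305.0 = 167.855.
Rounded: (255, 207, 168).
In hex: #FFCFA8.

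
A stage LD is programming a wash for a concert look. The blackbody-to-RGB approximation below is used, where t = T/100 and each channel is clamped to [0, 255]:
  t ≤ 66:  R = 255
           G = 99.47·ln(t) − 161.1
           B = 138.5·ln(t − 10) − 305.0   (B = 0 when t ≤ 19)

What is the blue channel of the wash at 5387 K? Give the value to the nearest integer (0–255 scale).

t = 5387/100 = 53.87; the t ≤ 66 branch applies.
B = 138.5·ln(53.87 − 10) − 305.0 = 138.5·ln 43.87 − 305.0 = 138.5·3.7812 − 305.0 = 218.700.
Rounded: 219.

219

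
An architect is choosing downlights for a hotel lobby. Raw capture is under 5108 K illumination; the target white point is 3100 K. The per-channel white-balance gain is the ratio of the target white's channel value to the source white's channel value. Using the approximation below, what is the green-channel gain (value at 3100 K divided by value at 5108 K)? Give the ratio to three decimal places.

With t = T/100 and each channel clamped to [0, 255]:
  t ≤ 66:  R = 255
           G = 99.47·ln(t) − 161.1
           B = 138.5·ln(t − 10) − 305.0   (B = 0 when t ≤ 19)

0.784

At 5108 K (t = 51.08):
  G = 99.47·ln 51.08 − 161.1 = 99.47·3.9334 − 161.1 = 230.155.
At 3100 K (t = 31):
  G = 99.47·ln 31 − 161.1 = 99.47·3.4340 − 161.1 = 180.479.
Gain = 180.479 / 230.155 = 0.7842 → 0.784.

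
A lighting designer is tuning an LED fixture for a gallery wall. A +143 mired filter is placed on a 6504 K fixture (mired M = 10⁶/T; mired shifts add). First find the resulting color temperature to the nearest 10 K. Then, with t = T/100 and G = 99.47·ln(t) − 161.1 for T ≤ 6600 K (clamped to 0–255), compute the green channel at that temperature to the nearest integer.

189

M_in = 10⁶/6504 = 153.75; M_out = 153.75 + (+143) = 296.75.
T_out = 10⁶/296.75 = 3369.8 K → 3370 K; t = 33.7.
G = 99.47·ln 33.7 − 161.1 = 99.47·3.5175 − 161.1 = 188.786.
Rounded: 189.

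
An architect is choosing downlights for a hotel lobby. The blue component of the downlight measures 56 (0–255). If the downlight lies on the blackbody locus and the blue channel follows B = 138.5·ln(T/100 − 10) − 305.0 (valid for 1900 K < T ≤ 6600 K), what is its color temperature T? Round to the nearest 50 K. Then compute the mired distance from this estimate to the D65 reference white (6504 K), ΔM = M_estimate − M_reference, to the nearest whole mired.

+272 mireds

ln(t − 10) = (56 + 305.0) / 138.5 = 2.6065.
t − 10 = e^2.6065 = 13.552, so t = 23.552.
T = 100·t = 2355 K → 2350 K to the nearest 50 K.
M_estimate = 10⁶/2350 = 425.53; M_reference = 10⁶/6504 = 153.75.
ΔM = 425.53 − 153.75 = 271.78 → +272 mireds.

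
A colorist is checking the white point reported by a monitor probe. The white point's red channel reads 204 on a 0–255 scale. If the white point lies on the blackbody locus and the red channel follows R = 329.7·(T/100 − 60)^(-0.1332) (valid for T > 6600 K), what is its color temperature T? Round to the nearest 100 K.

(t − 60)^(-0.1332) = 204/329.7 = 0.61874.
t − 60 = 0.61874^(1/-0.1332) = 0.61874^(-7.508) = 36.748, so t = 96.748.
T = 100·t = 9675 K → 9700 K to the nearest 100 K.

9700 K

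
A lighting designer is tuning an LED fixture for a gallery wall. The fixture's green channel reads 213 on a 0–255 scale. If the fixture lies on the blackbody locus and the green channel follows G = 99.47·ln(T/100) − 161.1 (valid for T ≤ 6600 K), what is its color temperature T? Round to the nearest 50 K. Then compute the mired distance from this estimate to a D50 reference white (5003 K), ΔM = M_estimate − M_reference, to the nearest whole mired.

ln t = (213 + 161.1) / 99.47 = 3.7609.
t = e^3.7609 = 42.989.
T = 100·t = 4299 K → 4300 K to the nearest 50 K.
M_estimate = 10⁶/4300 = 232.56; M_reference = 10⁶/5003 = 199.88.
ΔM = 232.56 − 199.88 = 32.68 → +33 mireds.

+33 mireds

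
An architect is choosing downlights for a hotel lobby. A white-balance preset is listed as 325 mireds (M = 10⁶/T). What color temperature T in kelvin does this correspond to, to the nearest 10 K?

T = 10⁶ / 325 = 3076.92 K → 3080 K.

3080 K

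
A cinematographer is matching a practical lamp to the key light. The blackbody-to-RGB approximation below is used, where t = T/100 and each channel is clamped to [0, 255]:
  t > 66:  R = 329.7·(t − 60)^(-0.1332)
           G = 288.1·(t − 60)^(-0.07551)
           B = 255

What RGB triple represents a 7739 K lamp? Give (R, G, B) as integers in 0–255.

t = 7739/100 = 77.39; the t > 66 branch applies.
R = 329.7·(77.39 − 60)^(-0.1332) = 329.7·17.39^(-0.1332) = 329.7·0.68358 = 225.378.
G = 288.1·(77.39 − 60)^(-0.07551) = 288.1·17.39^(-0.07551) = 288.1·0.80602 = 232.214.
B = 255 by definition for t > 66.
Rounded: (225, 232, 255).

(225, 232, 255)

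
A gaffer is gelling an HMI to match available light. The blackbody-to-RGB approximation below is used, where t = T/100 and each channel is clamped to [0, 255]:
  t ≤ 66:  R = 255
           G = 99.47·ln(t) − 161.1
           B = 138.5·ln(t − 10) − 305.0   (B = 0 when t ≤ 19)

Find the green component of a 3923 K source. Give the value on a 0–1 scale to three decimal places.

0.800

t = 3923/100 = 39.23; the t ≤ 66 branch applies.
G = 99.47·ln 39.23 − 161.1 = 99.47·3.6694 − 161.1 = 203.899.
On a 0–1 scale: 203.899/255 = 0.7996 → 0.800.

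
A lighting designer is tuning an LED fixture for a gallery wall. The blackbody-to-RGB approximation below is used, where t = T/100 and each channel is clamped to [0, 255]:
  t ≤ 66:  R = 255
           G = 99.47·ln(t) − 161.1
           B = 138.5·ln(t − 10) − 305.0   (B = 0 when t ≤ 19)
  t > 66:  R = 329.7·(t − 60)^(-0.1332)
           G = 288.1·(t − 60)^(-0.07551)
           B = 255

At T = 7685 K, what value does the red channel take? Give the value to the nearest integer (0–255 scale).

t = 7685/100 = 76.85; the t > 66 branch applies.
R = 329.7·(76.85 − 60)^(-0.1332) = 329.7·16.85^(-0.1332) = 329.7·0.68646 = 226.327.
Rounded: 226.

226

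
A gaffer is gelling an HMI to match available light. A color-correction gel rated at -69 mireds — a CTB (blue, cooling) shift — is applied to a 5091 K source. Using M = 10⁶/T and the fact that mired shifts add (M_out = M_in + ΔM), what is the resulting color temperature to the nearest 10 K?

M_in = 10⁶/5091 = 196.43 mireds.
M_out = 196.43 + (-69) = 127.43 mireds.
T_out = 10⁶/127.43 = 7847.7 K → 7850 K.

7850 K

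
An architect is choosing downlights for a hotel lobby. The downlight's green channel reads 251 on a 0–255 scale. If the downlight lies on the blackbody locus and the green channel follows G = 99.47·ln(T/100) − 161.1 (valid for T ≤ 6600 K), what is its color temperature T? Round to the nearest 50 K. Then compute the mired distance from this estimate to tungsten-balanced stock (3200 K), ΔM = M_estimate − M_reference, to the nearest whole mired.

-154 mireds

ln t = (251 + 161.1) / 99.47 = 4.1430.
t = e^4.1430 = 62.989.
T = 100·t = 6299 K → 6300 K to the nearest 50 K.
M_estimate = 10⁶/6300 = 158.73; M_reference = 10⁶/3200 = 312.50.
ΔM = 158.73 − 312.50 = -153.77 → -154 mireds.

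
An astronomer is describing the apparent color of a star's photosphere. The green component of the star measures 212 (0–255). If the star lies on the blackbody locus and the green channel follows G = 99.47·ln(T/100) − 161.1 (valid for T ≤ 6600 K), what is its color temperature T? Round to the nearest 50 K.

4250 K

ln t = (212 + 161.1) / 99.47 = 3.7509.
t = e^3.7509 = 42.559.
T = 100·t = 4256 K → 4250 K to the nearest 50 K.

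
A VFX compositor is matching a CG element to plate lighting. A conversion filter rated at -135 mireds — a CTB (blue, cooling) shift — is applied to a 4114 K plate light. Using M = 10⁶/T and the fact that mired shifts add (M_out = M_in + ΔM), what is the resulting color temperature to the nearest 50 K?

9250 K

M_in = 10⁶/4114 = 243.07 mireds.
M_out = 243.07 + (-135) = 108.07 mireds.
T_out = 10⁶/108.07 = 9253.1 K → 9250 K.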